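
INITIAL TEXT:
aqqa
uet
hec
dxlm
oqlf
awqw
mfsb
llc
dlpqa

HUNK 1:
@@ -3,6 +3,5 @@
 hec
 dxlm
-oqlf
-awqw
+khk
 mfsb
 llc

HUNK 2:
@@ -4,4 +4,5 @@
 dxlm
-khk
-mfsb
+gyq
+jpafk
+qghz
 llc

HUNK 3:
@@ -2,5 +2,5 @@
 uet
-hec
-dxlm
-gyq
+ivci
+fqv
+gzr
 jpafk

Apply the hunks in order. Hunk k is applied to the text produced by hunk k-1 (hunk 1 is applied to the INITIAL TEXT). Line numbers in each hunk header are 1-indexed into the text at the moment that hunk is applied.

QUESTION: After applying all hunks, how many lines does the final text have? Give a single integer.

Answer: 9

Derivation:
Hunk 1: at line 3 remove [oqlf,awqw] add [khk] -> 8 lines: aqqa uet hec dxlm khk mfsb llc dlpqa
Hunk 2: at line 4 remove [khk,mfsb] add [gyq,jpafk,qghz] -> 9 lines: aqqa uet hec dxlm gyq jpafk qghz llc dlpqa
Hunk 3: at line 2 remove [hec,dxlm,gyq] add [ivci,fqv,gzr] -> 9 lines: aqqa uet ivci fqv gzr jpafk qghz llc dlpqa
Final line count: 9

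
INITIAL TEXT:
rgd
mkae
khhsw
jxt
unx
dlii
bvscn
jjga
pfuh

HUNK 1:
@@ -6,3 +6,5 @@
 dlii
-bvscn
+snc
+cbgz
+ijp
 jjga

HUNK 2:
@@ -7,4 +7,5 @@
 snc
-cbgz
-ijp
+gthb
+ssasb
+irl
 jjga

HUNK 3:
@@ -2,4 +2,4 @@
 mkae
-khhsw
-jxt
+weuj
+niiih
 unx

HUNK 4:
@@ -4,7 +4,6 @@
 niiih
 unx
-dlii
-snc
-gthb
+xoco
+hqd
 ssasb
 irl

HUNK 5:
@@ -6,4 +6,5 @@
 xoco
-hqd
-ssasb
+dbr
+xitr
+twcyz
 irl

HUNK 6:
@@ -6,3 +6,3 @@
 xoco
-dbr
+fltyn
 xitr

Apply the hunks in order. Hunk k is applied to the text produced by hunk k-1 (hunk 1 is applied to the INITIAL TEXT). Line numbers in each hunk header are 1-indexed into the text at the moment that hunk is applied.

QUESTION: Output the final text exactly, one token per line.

Answer: rgd
mkae
weuj
niiih
unx
xoco
fltyn
xitr
twcyz
irl
jjga
pfuh

Derivation:
Hunk 1: at line 6 remove [bvscn] add [snc,cbgz,ijp] -> 11 lines: rgd mkae khhsw jxt unx dlii snc cbgz ijp jjga pfuh
Hunk 2: at line 7 remove [cbgz,ijp] add [gthb,ssasb,irl] -> 12 lines: rgd mkae khhsw jxt unx dlii snc gthb ssasb irl jjga pfuh
Hunk 3: at line 2 remove [khhsw,jxt] add [weuj,niiih] -> 12 lines: rgd mkae weuj niiih unx dlii snc gthb ssasb irl jjga pfuh
Hunk 4: at line 4 remove [dlii,snc,gthb] add [xoco,hqd] -> 11 lines: rgd mkae weuj niiih unx xoco hqd ssasb irl jjga pfuh
Hunk 5: at line 6 remove [hqd,ssasb] add [dbr,xitr,twcyz] -> 12 lines: rgd mkae weuj niiih unx xoco dbr xitr twcyz irl jjga pfuh
Hunk 6: at line 6 remove [dbr] add [fltyn] -> 12 lines: rgd mkae weuj niiih unx xoco fltyn xitr twcyz irl jjga pfuh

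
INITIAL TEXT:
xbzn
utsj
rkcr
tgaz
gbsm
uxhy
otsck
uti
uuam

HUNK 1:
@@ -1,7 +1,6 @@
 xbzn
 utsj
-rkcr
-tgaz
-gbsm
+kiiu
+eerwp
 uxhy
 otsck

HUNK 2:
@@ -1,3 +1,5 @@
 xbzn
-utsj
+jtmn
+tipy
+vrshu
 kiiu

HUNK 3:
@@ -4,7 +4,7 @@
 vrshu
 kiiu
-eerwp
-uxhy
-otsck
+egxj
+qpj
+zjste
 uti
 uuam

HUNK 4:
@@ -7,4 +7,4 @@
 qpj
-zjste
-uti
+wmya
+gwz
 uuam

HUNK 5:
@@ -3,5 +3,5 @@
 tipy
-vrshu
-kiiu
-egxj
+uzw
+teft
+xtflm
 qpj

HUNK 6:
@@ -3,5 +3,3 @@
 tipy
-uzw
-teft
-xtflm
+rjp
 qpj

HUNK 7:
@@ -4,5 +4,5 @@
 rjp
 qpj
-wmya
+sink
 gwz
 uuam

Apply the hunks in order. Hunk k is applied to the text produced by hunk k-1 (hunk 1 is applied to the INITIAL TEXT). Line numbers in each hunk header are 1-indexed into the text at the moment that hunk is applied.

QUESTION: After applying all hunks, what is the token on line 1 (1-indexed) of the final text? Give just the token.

Hunk 1: at line 1 remove [rkcr,tgaz,gbsm] add [kiiu,eerwp] -> 8 lines: xbzn utsj kiiu eerwp uxhy otsck uti uuam
Hunk 2: at line 1 remove [utsj] add [jtmn,tipy,vrshu] -> 10 lines: xbzn jtmn tipy vrshu kiiu eerwp uxhy otsck uti uuam
Hunk 3: at line 4 remove [eerwp,uxhy,otsck] add [egxj,qpj,zjste] -> 10 lines: xbzn jtmn tipy vrshu kiiu egxj qpj zjste uti uuam
Hunk 4: at line 7 remove [zjste,uti] add [wmya,gwz] -> 10 lines: xbzn jtmn tipy vrshu kiiu egxj qpj wmya gwz uuam
Hunk 5: at line 3 remove [vrshu,kiiu,egxj] add [uzw,teft,xtflm] -> 10 lines: xbzn jtmn tipy uzw teft xtflm qpj wmya gwz uuam
Hunk 6: at line 3 remove [uzw,teft,xtflm] add [rjp] -> 8 lines: xbzn jtmn tipy rjp qpj wmya gwz uuam
Hunk 7: at line 4 remove [wmya] add [sink] -> 8 lines: xbzn jtmn tipy rjp qpj sink gwz uuam
Final line 1: xbzn

Answer: xbzn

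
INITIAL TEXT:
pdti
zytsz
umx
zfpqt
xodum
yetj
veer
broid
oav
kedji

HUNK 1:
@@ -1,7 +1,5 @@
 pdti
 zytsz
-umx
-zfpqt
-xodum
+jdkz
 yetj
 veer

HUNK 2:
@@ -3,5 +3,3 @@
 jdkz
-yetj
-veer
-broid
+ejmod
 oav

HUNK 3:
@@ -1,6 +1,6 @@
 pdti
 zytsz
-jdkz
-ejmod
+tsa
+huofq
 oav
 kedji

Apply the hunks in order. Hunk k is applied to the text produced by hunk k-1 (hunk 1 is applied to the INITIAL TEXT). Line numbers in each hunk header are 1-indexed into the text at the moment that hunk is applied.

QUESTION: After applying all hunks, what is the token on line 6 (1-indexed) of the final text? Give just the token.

Answer: kedji

Derivation:
Hunk 1: at line 1 remove [umx,zfpqt,xodum] add [jdkz] -> 8 lines: pdti zytsz jdkz yetj veer broid oav kedji
Hunk 2: at line 3 remove [yetj,veer,broid] add [ejmod] -> 6 lines: pdti zytsz jdkz ejmod oav kedji
Hunk 3: at line 1 remove [jdkz,ejmod] add [tsa,huofq] -> 6 lines: pdti zytsz tsa huofq oav kedji
Final line 6: kedji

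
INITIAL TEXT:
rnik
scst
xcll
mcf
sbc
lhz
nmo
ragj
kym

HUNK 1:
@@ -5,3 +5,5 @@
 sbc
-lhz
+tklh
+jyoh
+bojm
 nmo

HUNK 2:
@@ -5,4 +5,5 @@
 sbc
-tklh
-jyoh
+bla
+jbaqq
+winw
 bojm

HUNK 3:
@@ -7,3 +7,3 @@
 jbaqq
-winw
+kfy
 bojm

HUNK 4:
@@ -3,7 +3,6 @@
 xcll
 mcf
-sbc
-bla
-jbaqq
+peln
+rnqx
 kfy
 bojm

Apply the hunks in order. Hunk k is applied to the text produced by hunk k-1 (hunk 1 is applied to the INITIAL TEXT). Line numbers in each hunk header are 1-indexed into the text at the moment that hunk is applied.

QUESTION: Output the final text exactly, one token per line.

Hunk 1: at line 5 remove [lhz] add [tklh,jyoh,bojm] -> 11 lines: rnik scst xcll mcf sbc tklh jyoh bojm nmo ragj kym
Hunk 2: at line 5 remove [tklh,jyoh] add [bla,jbaqq,winw] -> 12 lines: rnik scst xcll mcf sbc bla jbaqq winw bojm nmo ragj kym
Hunk 3: at line 7 remove [winw] add [kfy] -> 12 lines: rnik scst xcll mcf sbc bla jbaqq kfy bojm nmo ragj kym
Hunk 4: at line 3 remove [sbc,bla,jbaqq] add [peln,rnqx] -> 11 lines: rnik scst xcll mcf peln rnqx kfy bojm nmo ragj kym

Answer: rnik
scst
xcll
mcf
peln
rnqx
kfy
bojm
nmo
ragj
kym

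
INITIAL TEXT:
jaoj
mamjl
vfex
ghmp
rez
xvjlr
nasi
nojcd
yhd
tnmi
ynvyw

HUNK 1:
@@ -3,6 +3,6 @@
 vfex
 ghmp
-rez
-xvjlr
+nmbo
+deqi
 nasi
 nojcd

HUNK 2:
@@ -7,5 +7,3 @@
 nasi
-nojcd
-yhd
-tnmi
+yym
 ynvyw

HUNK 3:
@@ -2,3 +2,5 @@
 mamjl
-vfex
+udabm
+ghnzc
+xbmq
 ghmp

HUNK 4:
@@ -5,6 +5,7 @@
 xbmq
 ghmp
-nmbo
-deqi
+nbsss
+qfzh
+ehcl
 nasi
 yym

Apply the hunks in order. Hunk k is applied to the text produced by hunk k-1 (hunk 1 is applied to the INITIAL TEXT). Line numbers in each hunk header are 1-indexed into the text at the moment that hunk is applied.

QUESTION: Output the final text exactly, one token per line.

Hunk 1: at line 3 remove [rez,xvjlr] add [nmbo,deqi] -> 11 lines: jaoj mamjl vfex ghmp nmbo deqi nasi nojcd yhd tnmi ynvyw
Hunk 2: at line 7 remove [nojcd,yhd,tnmi] add [yym] -> 9 lines: jaoj mamjl vfex ghmp nmbo deqi nasi yym ynvyw
Hunk 3: at line 2 remove [vfex] add [udabm,ghnzc,xbmq] -> 11 lines: jaoj mamjl udabm ghnzc xbmq ghmp nmbo deqi nasi yym ynvyw
Hunk 4: at line 5 remove [nmbo,deqi] add [nbsss,qfzh,ehcl] -> 12 lines: jaoj mamjl udabm ghnzc xbmq ghmp nbsss qfzh ehcl nasi yym ynvyw

Answer: jaoj
mamjl
udabm
ghnzc
xbmq
ghmp
nbsss
qfzh
ehcl
nasi
yym
ynvyw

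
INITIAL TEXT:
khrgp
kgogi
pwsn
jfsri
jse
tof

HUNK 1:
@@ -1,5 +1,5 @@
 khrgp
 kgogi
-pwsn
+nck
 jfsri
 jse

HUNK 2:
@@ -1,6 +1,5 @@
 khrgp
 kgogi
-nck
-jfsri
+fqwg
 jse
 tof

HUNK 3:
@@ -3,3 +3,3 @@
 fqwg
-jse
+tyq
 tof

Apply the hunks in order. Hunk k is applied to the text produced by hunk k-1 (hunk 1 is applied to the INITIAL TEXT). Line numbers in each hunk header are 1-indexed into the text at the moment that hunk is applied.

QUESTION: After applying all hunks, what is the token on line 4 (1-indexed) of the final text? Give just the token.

Answer: tyq

Derivation:
Hunk 1: at line 1 remove [pwsn] add [nck] -> 6 lines: khrgp kgogi nck jfsri jse tof
Hunk 2: at line 1 remove [nck,jfsri] add [fqwg] -> 5 lines: khrgp kgogi fqwg jse tof
Hunk 3: at line 3 remove [jse] add [tyq] -> 5 lines: khrgp kgogi fqwg tyq tof
Final line 4: tyq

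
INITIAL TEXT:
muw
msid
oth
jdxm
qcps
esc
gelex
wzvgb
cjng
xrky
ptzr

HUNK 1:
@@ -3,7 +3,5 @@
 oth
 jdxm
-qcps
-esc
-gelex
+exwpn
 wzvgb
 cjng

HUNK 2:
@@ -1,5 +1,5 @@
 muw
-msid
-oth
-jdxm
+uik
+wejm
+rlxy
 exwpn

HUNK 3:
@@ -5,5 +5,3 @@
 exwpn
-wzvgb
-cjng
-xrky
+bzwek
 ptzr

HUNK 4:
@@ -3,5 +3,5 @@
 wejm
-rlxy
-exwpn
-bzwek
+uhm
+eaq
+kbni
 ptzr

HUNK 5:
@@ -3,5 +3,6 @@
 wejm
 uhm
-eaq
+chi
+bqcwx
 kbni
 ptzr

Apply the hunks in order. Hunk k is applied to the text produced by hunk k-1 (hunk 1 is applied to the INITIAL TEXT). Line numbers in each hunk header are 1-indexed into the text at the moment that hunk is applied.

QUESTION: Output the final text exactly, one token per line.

Answer: muw
uik
wejm
uhm
chi
bqcwx
kbni
ptzr

Derivation:
Hunk 1: at line 3 remove [qcps,esc,gelex] add [exwpn] -> 9 lines: muw msid oth jdxm exwpn wzvgb cjng xrky ptzr
Hunk 2: at line 1 remove [msid,oth,jdxm] add [uik,wejm,rlxy] -> 9 lines: muw uik wejm rlxy exwpn wzvgb cjng xrky ptzr
Hunk 3: at line 5 remove [wzvgb,cjng,xrky] add [bzwek] -> 7 lines: muw uik wejm rlxy exwpn bzwek ptzr
Hunk 4: at line 3 remove [rlxy,exwpn,bzwek] add [uhm,eaq,kbni] -> 7 lines: muw uik wejm uhm eaq kbni ptzr
Hunk 5: at line 3 remove [eaq] add [chi,bqcwx] -> 8 lines: muw uik wejm uhm chi bqcwx kbni ptzr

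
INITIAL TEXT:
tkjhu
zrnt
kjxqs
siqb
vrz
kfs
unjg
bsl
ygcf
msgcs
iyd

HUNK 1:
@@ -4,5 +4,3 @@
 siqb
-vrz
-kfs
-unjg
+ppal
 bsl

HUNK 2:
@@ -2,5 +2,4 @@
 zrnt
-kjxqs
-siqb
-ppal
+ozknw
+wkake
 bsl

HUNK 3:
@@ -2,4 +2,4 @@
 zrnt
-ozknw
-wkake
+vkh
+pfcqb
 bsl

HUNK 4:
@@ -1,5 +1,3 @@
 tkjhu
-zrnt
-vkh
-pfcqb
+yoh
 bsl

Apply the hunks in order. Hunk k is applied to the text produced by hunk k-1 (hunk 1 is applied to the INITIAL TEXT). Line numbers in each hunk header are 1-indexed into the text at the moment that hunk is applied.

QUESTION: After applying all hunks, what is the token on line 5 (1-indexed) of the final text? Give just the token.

Hunk 1: at line 4 remove [vrz,kfs,unjg] add [ppal] -> 9 lines: tkjhu zrnt kjxqs siqb ppal bsl ygcf msgcs iyd
Hunk 2: at line 2 remove [kjxqs,siqb,ppal] add [ozknw,wkake] -> 8 lines: tkjhu zrnt ozknw wkake bsl ygcf msgcs iyd
Hunk 3: at line 2 remove [ozknw,wkake] add [vkh,pfcqb] -> 8 lines: tkjhu zrnt vkh pfcqb bsl ygcf msgcs iyd
Hunk 4: at line 1 remove [zrnt,vkh,pfcqb] add [yoh] -> 6 lines: tkjhu yoh bsl ygcf msgcs iyd
Final line 5: msgcs

Answer: msgcs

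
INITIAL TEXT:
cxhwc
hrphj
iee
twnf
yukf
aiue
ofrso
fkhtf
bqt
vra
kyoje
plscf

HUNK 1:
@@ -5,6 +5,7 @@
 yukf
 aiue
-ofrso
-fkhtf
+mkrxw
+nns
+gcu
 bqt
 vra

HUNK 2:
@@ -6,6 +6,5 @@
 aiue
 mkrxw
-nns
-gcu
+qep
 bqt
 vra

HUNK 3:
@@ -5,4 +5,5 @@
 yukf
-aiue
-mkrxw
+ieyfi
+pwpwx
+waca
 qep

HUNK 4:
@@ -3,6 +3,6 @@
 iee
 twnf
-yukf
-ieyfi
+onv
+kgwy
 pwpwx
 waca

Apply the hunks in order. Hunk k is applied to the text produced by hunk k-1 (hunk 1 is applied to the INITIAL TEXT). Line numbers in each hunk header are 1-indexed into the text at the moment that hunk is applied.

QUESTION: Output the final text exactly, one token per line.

Hunk 1: at line 5 remove [ofrso,fkhtf] add [mkrxw,nns,gcu] -> 13 lines: cxhwc hrphj iee twnf yukf aiue mkrxw nns gcu bqt vra kyoje plscf
Hunk 2: at line 6 remove [nns,gcu] add [qep] -> 12 lines: cxhwc hrphj iee twnf yukf aiue mkrxw qep bqt vra kyoje plscf
Hunk 3: at line 5 remove [aiue,mkrxw] add [ieyfi,pwpwx,waca] -> 13 lines: cxhwc hrphj iee twnf yukf ieyfi pwpwx waca qep bqt vra kyoje plscf
Hunk 4: at line 3 remove [yukf,ieyfi] add [onv,kgwy] -> 13 lines: cxhwc hrphj iee twnf onv kgwy pwpwx waca qep bqt vra kyoje plscf

Answer: cxhwc
hrphj
iee
twnf
onv
kgwy
pwpwx
waca
qep
bqt
vra
kyoje
plscf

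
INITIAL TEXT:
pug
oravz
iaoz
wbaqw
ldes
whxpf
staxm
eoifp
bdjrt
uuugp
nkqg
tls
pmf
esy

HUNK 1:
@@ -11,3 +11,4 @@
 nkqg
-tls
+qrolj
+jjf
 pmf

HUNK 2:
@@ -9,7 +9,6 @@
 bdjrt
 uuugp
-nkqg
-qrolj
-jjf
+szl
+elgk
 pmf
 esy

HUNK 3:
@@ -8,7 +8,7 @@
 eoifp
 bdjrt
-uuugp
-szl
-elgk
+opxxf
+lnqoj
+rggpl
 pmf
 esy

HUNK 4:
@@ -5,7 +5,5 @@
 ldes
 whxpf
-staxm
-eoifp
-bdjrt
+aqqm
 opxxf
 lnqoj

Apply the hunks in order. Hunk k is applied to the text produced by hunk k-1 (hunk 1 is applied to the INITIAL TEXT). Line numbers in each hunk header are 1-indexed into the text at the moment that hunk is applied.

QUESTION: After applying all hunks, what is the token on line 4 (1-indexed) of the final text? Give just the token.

Hunk 1: at line 11 remove [tls] add [qrolj,jjf] -> 15 lines: pug oravz iaoz wbaqw ldes whxpf staxm eoifp bdjrt uuugp nkqg qrolj jjf pmf esy
Hunk 2: at line 9 remove [nkqg,qrolj,jjf] add [szl,elgk] -> 14 lines: pug oravz iaoz wbaqw ldes whxpf staxm eoifp bdjrt uuugp szl elgk pmf esy
Hunk 3: at line 8 remove [uuugp,szl,elgk] add [opxxf,lnqoj,rggpl] -> 14 lines: pug oravz iaoz wbaqw ldes whxpf staxm eoifp bdjrt opxxf lnqoj rggpl pmf esy
Hunk 4: at line 5 remove [staxm,eoifp,bdjrt] add [aqqm] -> 12 lines: pug oravz iaoz wbaqw ldes whxpf aqqm opxxf lnqoj rggpl pmf esy
Final line 4: wbaqw

Answer: wbaqw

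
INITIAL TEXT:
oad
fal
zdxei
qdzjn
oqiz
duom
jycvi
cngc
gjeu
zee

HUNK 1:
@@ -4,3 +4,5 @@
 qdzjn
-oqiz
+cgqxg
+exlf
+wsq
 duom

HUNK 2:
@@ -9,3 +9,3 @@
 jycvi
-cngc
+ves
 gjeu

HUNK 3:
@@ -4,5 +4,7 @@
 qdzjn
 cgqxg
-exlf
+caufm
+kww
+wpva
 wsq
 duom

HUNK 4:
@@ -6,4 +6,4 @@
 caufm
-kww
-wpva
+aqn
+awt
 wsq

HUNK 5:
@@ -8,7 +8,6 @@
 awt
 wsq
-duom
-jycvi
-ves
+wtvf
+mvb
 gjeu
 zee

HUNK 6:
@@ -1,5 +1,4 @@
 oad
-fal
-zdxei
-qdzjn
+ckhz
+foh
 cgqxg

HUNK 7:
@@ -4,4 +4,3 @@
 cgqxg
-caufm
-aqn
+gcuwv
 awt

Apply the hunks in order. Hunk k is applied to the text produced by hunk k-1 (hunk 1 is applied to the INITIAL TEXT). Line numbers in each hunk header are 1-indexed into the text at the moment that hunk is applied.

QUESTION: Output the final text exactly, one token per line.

Hunk 1: at line 4 remove [oqiz] add [cgqxg,exlf,wsq] -> 12 lines: oad fal zdxei qdzjn cgqxg exlf wsq duom jycvi cngc gjeu zee
Hunk 2: at line 9 remove [cngc] add [ves] -> 12 lines: oad fal zdxei qdzjn cgqxg exlf wsq duom jycvi ves gjeu zee
Hunk 3: at line 4 remove [exlf] add [caufm,kww,wpva] -> 14 lines: oad fal zdxei qdzjn cgqxg caufm kww wpva wsq duom jycvi ves gjeu zee
Hunk 4: at line 6 remove [kww,wpva] add [aqn,awt] -> 14 lines: oad fal zdxei qdzjn cgqxg caufm aqn awt wsq duom jycvi ves gjeu zee
Hunk 5: at line 8 remove [duom,jycvi,ves] add [wtvf,mvb] -> 13 lines: oad fal zdxei qdzjn cgqxg caufm aqn awt wsq wtvf mvb gjeu zee
Hunk 6: at line 1 remove [fal,zdxei,qdzjn] add [ckhz,foh] -> 12 lines: oad ckhz foh cgqxg caufm aqn awt wsq wtvf mvb gjeu zee
Hunk 7: at line 4 remove [caufm,aqn] add [gcuwv] -> 11 lines: oad ckhz foh cgqxg gcuwv awt wsq wtvf mvb gjeu zee

Answer: oad
ckhz
foh
cgqxg
gcuwv
awt
wsq
wtvf
mvb
gjeu
zee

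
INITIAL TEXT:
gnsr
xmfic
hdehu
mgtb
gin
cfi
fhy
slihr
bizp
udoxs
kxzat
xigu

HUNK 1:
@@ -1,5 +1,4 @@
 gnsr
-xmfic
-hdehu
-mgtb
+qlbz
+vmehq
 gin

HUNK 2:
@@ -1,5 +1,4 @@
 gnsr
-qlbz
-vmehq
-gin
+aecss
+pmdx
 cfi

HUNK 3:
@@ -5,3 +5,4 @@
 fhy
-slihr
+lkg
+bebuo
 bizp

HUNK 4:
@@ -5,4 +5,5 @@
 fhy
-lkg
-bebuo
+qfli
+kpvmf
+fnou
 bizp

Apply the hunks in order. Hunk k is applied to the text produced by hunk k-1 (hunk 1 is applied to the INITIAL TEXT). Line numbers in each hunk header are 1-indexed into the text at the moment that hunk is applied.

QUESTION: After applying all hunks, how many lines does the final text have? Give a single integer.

Answer: 12

Derivation:
Hunk 1: at line 1 remove [xmfic,hdehu,mgtb] add [qlbz,vmehq] -> 11 lines: gnsr qlbz vmehq gin cfi fhy slihr bizp udoxs kxzat xigu
Hunk 2: at line 1 remove [qlbz,vmehq,gin] add [aecss,pmdx] -> 10 lines: gnsr aecss pmdx cfi fhy slihr bizp udoxs kxzat xigu
Hunk 3: at line 5 remove [slihr] add [lkg,bebuo] -> 11 lines: gnsr aecss pmdx cfi fhy lkg bebuo bizp udoxs kxzat xigu
Hunk 4: at line 5 remove [lkg,bebuo] add [qfli,kpvmf,fnou] -> 12 lines: gnsr aecss pmdx cfi fhy qfli kpvmf fnou bizp udoxs kxzat xigu
Final line count: 12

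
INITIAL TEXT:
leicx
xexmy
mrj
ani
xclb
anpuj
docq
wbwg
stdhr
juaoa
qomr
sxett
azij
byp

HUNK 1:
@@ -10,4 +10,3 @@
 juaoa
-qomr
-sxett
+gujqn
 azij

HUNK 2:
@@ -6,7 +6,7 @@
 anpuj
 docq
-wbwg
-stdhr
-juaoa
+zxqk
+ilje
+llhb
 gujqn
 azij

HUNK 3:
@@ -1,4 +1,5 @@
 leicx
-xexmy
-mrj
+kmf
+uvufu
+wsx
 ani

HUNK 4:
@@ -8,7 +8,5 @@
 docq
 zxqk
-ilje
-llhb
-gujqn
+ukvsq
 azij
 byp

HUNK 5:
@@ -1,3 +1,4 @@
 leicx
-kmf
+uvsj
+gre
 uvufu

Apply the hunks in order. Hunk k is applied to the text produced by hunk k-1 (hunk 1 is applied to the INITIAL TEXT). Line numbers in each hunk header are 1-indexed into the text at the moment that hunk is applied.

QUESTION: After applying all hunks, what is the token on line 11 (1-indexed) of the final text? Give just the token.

Hunk 1: at line 10 remove [qomr,sxett] add [gujqn] -> 13 lines: leicx xexmy mrj ani xclb anpuj docq wbwg stdhr juaoa gujqn azij byp
Hunk 2: at line 6 remove [wbwg,stdhr,juaoa] add [zxqk,ilje,llhb] -> 13 lines: leicx xexmy mrj ani xclb anpuj docq zxqk ilje llhb gujqn azij byp
Hunk 3: at line 1 remove [xexmy,mrj] add [kmf,uvufu,wsx] -> 14 lines: leicx kmf uvufu wsx ani xclb anpuj docq zxqk ilje llhb gujqn azij byp
Hunk 4: at line 8 remove [ilje,llhb,gujqn] add [ukvsq] -> 12 lines: leicx kmf uvufu wsx ani xclb anpuj docq zxqk ukvsq azij byp
Hunk 5: at line 1 remove [kmf] add [uvsj,gre] -> 13 lines: leicx uvsj gre uvufu wsx ani xclb anpuj docq zxqk ukvsq azij byp
Final line 11: ukvsq

Answer: ukvsq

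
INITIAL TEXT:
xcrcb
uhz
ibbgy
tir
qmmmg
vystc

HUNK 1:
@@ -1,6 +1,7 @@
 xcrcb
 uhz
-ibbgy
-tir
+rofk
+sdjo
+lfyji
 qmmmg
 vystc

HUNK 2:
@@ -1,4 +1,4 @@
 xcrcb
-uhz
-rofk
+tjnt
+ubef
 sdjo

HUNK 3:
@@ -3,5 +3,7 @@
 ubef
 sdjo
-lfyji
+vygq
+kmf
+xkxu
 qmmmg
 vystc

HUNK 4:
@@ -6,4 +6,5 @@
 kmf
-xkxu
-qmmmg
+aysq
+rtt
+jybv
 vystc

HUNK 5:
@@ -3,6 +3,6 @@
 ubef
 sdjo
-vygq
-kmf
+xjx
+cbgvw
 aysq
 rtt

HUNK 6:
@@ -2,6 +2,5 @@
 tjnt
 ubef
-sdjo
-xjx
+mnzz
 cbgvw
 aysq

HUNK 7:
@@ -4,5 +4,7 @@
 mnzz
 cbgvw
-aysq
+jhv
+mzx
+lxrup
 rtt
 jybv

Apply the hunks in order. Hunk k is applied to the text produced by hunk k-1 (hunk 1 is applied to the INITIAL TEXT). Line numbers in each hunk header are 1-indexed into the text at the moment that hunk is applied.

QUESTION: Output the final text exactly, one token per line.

Hunk 1: at line 1 remove [ibbgy,tir] add [rofk,sdjo,lfyji] -> 7 lines: xcrcb uhz rofk sdjo lfyji qmmmg vystc
Hunk 2: at line 1 remove [uhz,rofk] add [tjnt,ubef] -> 7 lines: xcrcb tjnt ubef sdjo lfyji qmmmg vystc
Hunk 3: at line 3 remove [lfyji] add [vygq,kmf,xkxu] -> 9 lines: xcrcb tjnt ubef sdjo vygq kmf xkxu qmmmg vystc
Hunk 4: at line 6 remove [xkxu,qmmmg] add [aysq,rtt,jybv] -> 10 lines: xcrcb tjnt ubef sdjo vygq kmf aysq rtt jybv vystc
Hunk 5: at line 3 remove [vygq,kmf] add [xjx,cbgvw] -> 10 lines: xcrcb tjnt ubef sdjo xjx cbgvw aysq rtt jybv vystc
Hunk 6: at line 2 remove [sdjo,xjx] add [mnzz] -> 9 lines: xcrcb tjnt ubef mnzz cbgvw aysq rtt jybv vystc
Hunk 7: at line 4 remove [aysq] add [jhv,mzx,lxrup] -> 11 lines: xcrcb tjnt ubef mnzz cbgvw jhv mzx lxrup rtt jybv vystc

Answer: xcrcb
tjnt
ubef
mnzz
cbgvw
jhv
mzx
lxrup
rtt
jybv
vystc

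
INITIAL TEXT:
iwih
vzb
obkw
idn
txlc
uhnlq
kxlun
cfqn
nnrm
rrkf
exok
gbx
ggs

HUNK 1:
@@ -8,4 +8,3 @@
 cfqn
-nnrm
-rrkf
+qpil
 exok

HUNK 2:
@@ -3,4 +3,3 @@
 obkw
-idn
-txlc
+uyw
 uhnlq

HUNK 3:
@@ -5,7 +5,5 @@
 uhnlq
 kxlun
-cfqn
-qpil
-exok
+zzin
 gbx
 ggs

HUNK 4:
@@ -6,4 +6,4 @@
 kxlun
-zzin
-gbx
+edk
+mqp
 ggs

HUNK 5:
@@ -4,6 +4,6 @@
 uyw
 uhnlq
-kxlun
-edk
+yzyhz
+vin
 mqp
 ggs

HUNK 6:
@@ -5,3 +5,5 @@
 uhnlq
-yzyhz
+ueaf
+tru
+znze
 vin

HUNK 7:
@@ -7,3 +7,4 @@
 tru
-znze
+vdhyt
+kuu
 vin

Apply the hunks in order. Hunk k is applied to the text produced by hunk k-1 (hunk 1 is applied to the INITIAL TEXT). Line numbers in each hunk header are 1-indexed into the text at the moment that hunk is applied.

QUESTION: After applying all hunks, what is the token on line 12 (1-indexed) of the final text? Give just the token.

Answer: ggs

Derivation:
Hunk 1: at line 8 remove [nnrm,rrkf] add [qpil] -> 12 lines: iwih vzb obkw idn txlc uhnlq kxlun cfqn qpil exok gbx ggs
Hunk 2: at line 3 remove [idn,txlc] add [uyw] -> 11 lines: iwih vzb obkw uyw uhnlq kxlun cfqn qpil exok gbx ggs
Hunk 3: at line 5 remove [cfqn,qpil,exok] add [zzin] -> 9 lines: iwih vzb obkw uyw uhnlq kxlun zzin gbx ggs
Hunk 4: at line 6 remove [zzin,gbx] add [edk,mqp] -> 9 lines: iwih vzb obkw uyw uhnlq kxlun edk mqp ggs
Hunk 5: at line 4 remove [kxlun,edk] add [yzyhz,vin] -> 9 lines: iwih vzb obkw uyw uhnlq yzyhz vin mqp ggs
Hunk 6: at line 5 remove [yzyhz] add [ueaf,tru,znze] -> 11 lines: iwih vzb obkw uyw uhnlq ueaf tru znze vin mqp ggs
Hunk 7: at line 7 remove [znze] add [vdhyt,kuu] -> 12 lines: iwih vzb obkw uyw uhnlq ueaf tru vdhyt kuu vin mqp ggs
Final line 12: ggs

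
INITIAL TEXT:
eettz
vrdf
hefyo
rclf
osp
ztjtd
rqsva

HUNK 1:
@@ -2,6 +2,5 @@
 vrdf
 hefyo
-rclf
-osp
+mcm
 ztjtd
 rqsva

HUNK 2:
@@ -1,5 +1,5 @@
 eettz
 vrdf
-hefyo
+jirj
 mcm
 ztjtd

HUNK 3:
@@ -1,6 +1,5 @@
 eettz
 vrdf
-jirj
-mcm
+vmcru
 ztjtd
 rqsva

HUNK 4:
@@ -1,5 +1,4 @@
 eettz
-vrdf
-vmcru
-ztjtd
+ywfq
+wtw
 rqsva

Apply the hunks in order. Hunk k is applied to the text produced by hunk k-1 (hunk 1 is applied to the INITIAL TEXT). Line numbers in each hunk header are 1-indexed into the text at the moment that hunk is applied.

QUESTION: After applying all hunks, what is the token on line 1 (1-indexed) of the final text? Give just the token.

Answer: eettz

Derivation:
Hunk 1: at line 2 remove [rclf,osp] add [mcm] -> 6 lines: eettz vrdf hefyo mcm ztjtd rqsva
Hunk 2: at line 1 remove [hefyo] add [jirj] -> 6 lines: eettz vrdf jirj mcm ztjtd rqsva
Hunk 3: at line 1 remove [jirj,mcm] add [vmcru] -> 5 lines: eettz vrdf vmcru ztjtd rqsva
Hunk 4: at line 1 remove [vrdf,vmcru,ztjtd] add [ywfq,wtw] -> 4 lines: eettz ywfq wtw rqsva
Final line 1: eettz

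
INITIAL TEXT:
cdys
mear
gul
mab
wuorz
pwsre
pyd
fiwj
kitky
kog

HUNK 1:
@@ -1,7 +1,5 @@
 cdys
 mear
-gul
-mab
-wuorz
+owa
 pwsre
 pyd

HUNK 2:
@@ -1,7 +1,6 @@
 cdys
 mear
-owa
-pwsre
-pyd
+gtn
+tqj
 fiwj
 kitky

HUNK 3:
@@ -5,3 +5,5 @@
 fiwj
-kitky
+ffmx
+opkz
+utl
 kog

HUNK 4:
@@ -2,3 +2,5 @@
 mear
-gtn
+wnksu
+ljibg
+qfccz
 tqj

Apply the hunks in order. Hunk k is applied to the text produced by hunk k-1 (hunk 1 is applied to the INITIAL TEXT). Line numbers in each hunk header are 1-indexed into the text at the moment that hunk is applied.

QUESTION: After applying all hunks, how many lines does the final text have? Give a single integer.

Hunk 1: at line 1 remove [gul,mab,wuorz] add [owa] -> 8 lines: cdys mear owa pwsre pyd fiwj kitky kog
Hunk 2: at line 1 remove [owa,pwsre,pyd] add [gtn,tqj] -> 7 lines: cdys mear gtn tqj fiwj kitky kog
Hunk 3: at line 5 remove [kitky] add [ffmx,opkz,utl] -> 9 lines: cdys mear gtn tqj fiwj ffmx opkz utl kog
Hunk 4: at line 2 remove [gtn] add [wnksu,ljibg,qfccz] -> 11 lines: cdys mear wnksu ljibg qfccz tqj fiwj ffmx opkz utl kog
Final line count: 11

Answer: 11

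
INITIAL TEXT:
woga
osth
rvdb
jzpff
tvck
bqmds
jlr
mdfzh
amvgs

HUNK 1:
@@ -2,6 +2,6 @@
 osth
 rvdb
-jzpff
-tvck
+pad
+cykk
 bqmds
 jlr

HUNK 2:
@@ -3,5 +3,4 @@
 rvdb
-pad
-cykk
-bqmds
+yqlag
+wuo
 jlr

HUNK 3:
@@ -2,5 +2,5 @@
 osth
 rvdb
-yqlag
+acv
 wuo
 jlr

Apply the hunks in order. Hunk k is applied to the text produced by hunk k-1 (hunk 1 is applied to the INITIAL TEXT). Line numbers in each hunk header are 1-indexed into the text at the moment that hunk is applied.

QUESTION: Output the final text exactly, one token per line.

Answer: woga
osth
rvdb
acv
wuo
jlr
mdfzh
amvgs

Derivation:
Hunk 1: at line 2 remove [jzpff,tvck] add [pad,cykk] -> 9 lines: woga osth rvdb pad cykk bqmds jlr mdfzh amvgs
Hunk 2: at line 3 remove [pad,cykk,bqmds] add [yqlag,wuo] -> 8 lines: woga osth rvdb yqlag wuo jlr mdfzh amvgs
Hunk 3: at line 2 remove [yqlag] add [acv] -> 8 lines: woga osth rvdb acv wuo jlr mdfzh amvgs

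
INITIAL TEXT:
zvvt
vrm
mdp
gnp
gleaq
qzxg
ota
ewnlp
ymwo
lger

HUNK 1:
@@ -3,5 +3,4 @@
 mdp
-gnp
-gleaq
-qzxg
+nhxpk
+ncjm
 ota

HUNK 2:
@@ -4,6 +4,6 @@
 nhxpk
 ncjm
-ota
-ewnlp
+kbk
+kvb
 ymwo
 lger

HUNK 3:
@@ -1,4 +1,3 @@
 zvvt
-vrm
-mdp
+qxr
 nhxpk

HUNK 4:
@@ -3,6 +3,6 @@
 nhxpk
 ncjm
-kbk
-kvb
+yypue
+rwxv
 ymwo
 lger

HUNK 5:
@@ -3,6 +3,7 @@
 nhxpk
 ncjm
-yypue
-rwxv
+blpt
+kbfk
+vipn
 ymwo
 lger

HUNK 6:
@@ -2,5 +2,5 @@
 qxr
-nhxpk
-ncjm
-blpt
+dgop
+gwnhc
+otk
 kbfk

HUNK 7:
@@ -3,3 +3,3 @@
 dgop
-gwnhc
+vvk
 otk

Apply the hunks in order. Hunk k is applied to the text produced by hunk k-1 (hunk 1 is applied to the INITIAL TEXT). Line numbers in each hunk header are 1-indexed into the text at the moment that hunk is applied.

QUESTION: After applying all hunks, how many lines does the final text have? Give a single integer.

Answer: 9

Derivation:
Hunk 1: at line 3 remove [gnp,gleaq,qzxg] add [nhxpk,ncjm] -> 9 lines: zvvt vrm mdp nhxpk ncjm ota ewnlp ymwo lger
Hunk 2: at line 4 remove [ota,ewnlp] add [kbk,kvb] -> 9 lines: zvvt vrm mdp nhxpk ncjm kbk kvb ymwo lger
Hunk 3: at line 1 remove [vrm,mdp] add [qxr] -> 8 lines: zvvt qxr nhxpk ncjm kbk kvb ymwo lger
Hunk 4: at line 3 remove [kbk,kvb] add [yypue,rwxv] -> 8 lines: zvvt qxr nhxpk ncjm yypue rwxv ymwo lger
Hunk 5: at line 3 remove [yypue,rwxv] add [blpt,kbfk,vipn] -> 9 lines: zvvt qxr nhxpk ncjm blpt kbfk vipn ymwo lger
Hunk 6: at line 2 remove [nhxpk,ncjm,blpt] add [dgop,gwnhc,otk] -> 9 lines: zvvt qxr dgop gwnhc otk kbfk vipn ymwo lger
Hunk 7: at line 3 remove [gwnhc] add [vvk] -> 9 lines: zvvt qxr dgop vvk otk kbfk vipn ymwo lger
Final line count: 9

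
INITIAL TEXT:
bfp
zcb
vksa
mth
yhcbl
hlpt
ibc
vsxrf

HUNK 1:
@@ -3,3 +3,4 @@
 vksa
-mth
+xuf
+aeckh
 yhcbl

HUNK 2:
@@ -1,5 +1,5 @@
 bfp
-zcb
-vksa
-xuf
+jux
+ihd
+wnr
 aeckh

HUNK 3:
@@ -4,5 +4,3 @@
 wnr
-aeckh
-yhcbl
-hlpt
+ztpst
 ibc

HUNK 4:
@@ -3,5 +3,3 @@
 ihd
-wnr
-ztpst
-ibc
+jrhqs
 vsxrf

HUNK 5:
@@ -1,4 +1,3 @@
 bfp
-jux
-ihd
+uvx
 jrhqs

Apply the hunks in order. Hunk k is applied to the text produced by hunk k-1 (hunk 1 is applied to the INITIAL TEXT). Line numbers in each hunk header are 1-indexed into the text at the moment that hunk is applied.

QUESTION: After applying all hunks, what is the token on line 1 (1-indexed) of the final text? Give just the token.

Answer: bfp

Derivation:
Hunk 1: at line 3 remove [mth] add [xuf,aeckh] -> 9 lines: bfp zcb vksa xuf aeckh yhcbl hlpt ibc vsxrf
Hunk 2: at line 1 remove [zcb,vksa,xuf] add [jux,ihd,wnr] -> 9 lines: bfp jux ihd wnr aeckh yhcbl hlpt ibc vsxrf
Hunk 3: at line 4 remove [aeckh,yhcbl,hlpt] add [ztpst] -> 7 lines: bfp jux ihd wnr ztpst ibc vsxrf
Hunk 4: at line 3 remove [wnr,ztpst,ibc] add [jrhqs] -> 5 lines: bfp jux ihd jrhqs vsxrf
Hunk 5: at line 1 remove [jux,ihd] add [uvx] -> 4 lines: bfp uvx jrhqs vsxrf
Final line 1: bfp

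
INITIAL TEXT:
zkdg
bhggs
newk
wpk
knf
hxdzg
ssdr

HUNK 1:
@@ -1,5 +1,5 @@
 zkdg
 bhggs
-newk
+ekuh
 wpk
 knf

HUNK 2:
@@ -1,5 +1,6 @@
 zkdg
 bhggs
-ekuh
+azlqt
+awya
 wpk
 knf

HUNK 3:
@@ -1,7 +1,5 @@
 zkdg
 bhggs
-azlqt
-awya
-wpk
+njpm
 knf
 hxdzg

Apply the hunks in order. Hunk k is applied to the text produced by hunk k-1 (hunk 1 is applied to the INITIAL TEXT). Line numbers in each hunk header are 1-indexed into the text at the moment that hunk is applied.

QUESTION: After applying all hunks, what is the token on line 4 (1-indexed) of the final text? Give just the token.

Answer: knf

Derivation:
Hunk 1: at line 1 remove [newk] add [ekuh] -> 7 lines: zkdg bhggs ekuh wpk knf hxdzg ssdr
Hunk 2: at line 1 remove [ekuh] add [azlqt,awya] -> 8 lines: zkdg bhggs azlqt awya wpk knf hxdzg ssdr
Hunk 3: at line 1 remove [azlqt,awya,wpk] add [njpm] -> 6 lines: zkdg bhggs njpm knf hxdzg ssdr
Final line 4: knf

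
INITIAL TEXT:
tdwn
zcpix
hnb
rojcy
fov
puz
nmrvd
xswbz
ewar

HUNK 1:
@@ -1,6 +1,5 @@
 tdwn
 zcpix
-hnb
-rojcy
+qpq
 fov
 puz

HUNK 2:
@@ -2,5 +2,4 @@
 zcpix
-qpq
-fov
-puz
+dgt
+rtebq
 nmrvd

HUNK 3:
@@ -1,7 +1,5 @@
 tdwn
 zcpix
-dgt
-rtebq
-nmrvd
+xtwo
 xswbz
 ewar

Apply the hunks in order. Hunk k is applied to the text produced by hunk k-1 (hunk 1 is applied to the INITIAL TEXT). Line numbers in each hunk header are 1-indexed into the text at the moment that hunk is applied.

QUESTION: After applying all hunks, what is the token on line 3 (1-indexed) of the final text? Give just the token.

Hunk 1: at line 1 remove [hnb,rojcy] add [qpq] -> 8 lines: tdwn zcpix qpq fov puz nmrvd xswbz ewar
Hunk 2: at line 2 remove [qpq,fov,puz] add [dgt,rtebq] -> 7 lines: tdwn zcpix dgt rtebq nmrvd xswbz ewar
Hunk 3: at line 1 remove [dgt,rtebq,nmrvd] add [xtwo] -> 5 lines: tdwn zcpix xtwo xswbz ewar
Final line 3: xtwo

Answer: xtwo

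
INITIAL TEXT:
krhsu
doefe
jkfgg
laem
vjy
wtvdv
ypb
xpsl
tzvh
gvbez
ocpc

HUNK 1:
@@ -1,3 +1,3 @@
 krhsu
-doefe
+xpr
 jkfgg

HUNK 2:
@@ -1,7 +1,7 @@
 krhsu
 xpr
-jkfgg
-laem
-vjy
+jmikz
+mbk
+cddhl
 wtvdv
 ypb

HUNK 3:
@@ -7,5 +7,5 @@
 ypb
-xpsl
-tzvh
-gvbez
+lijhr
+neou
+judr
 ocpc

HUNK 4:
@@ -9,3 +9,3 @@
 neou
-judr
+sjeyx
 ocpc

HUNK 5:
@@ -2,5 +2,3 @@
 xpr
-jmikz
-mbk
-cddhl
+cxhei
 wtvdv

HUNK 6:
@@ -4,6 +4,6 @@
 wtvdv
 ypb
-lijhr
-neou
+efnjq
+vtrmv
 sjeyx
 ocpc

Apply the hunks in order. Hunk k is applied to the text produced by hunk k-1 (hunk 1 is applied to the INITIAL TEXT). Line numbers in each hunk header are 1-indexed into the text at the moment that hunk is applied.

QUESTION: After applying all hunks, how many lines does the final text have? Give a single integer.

Hunk 1: at line 1 remove [doefe] add [xpr] -> 11 lines: krhsu xpr jkfgg laem vjy wtvdv ypb xpsl tzvh gvbez ocpc
Hunk 2: at line 1 remove [jkfgg,laem,vjy] add [jmikz,mbk,cddhl] -> 11 lines: krhsu xpr jmikz mbk cddhl wtvdv ypb xpsl tzvh gvbez ocpc
Hunk 3: at line 7 remove [xpsl,tzvh,gvbez] add [lijhr,neou,judr] -> 11 lines: krhsu xpr jmikz mbk cddhl wtvdv ypb lijhr neou judr ocpc
Hunk 4: at line 9 remove [judr] add [sjeyx] -> 11 lines: krhsu xpr jmikz mbk cddhl wtvdv ypb lijhr neou sjeyx ocpc
Hunk 5: at line 2 remove [jmikz,mbk,cddhl] add [cxhei] -> 9 lines: krhsu xpr cxhei wtvdv ypb lijhr neou sjeyx ocpc
Hunk 6: at line 4 remove [lijhr,neou] add [efnjq,vtrmv] -> 9 lines: krhsu xpr cxhei wtvdv ypb efnjq vtrmv sjeyx ocpc
Final line count: 9

Answer: 9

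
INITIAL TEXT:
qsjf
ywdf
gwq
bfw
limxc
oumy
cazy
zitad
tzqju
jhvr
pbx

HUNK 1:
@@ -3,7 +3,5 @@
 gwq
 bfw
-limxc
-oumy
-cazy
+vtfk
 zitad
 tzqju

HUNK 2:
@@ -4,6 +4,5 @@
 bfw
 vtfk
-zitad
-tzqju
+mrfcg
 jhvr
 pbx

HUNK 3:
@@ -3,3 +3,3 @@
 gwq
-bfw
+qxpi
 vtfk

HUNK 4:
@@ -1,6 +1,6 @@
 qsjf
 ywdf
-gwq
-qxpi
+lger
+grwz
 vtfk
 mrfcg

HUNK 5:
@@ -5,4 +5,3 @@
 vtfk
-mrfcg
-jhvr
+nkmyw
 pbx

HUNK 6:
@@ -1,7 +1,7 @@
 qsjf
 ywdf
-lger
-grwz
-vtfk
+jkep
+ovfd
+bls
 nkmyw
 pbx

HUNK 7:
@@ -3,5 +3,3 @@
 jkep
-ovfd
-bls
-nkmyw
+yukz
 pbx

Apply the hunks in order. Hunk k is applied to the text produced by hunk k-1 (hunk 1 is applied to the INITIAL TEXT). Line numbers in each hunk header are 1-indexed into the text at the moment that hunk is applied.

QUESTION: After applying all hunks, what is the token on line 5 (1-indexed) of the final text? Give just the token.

Answer: pbx

Derivation:
Hunk 1: at line 3 remove [limxc,oumy,cazy] add [vtfk] -> 9 lines: qsjf ywdf gwq bfw vtfk zitad tzqju jhvr pbx
Hunk 2: at line 4 remove [zitad,tzqju] add [mrfcg] -> 8 lines: qsjf ywdf gwq bfw vtfk mrfcg jhvr pbx
Hunk 3: at line 3 remove [bfw] add [qxpi] -> 8 lines: qsjf ywdf gwq qxpi vtfk mrfcg jhvr pbx
Hunk 4: at line 1 remove [gwq,qxpi] add [lger,grwz] -> 8 lines: qsjf ywdf lger grwz vtfk mrfcg jhvr pbx
Hunk 5: at line 5 remove [mrfcg,jhvr] add [nkmyw] -> 7 lines: qsjf ywdf lger grwz vtfk nkmyw pbx
Hunk 6: at line 1 remove [lger,grwz,vtfk] add [jkep,ovfd,bls] -> 7 lines: qsjf ywdf jkep ovfd bls nkmyw pbx
Hunk 7: at line 3 remove [ovfd,bls,nkmyw] add [yukz] -> 5 lines: qsjf ywdf jkep yukz pbx
Final line 5: pbx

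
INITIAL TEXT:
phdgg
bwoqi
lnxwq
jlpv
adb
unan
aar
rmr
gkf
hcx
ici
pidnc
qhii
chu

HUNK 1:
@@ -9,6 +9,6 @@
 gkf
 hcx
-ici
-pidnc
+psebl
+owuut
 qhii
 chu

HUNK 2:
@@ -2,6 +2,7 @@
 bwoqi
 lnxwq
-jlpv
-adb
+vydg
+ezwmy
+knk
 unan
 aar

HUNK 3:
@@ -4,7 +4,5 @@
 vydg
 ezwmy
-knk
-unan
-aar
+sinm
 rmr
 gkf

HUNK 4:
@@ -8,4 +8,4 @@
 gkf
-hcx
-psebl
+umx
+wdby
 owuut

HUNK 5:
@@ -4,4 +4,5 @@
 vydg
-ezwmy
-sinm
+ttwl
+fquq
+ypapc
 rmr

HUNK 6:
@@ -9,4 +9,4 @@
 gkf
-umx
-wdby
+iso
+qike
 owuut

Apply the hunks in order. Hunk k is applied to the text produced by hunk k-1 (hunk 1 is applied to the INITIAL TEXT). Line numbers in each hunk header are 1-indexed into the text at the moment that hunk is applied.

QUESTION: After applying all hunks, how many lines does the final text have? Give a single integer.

Answer: 14

Derivation:
Hunk 1: at line 9 remove [ici,pidnc] add [psebl,owuut] -> 14 lines: phdgg bwoqi lnxwq jlpv adb unan aar rmr gkf hcx psebl owuut qhii chu
Hunk 2: at line 2 remove [jlpv,adb] add [vydg,ezwmy,knk] -> 15 lines: phdgg bwoqi lnxwq vydg ezwmy knk unan aar rmr gkf hcx psebl owuut qhii chu
Hunk 3: at line 4 remove [knk,unan,aar] add [sinm] -> 13 lines: phdgg bwoqi lnxwq vydg ezwmy sinm rmr gkf hcx psebl owuut qhii chu
Hunk 4: at line 8 remove [hcx,psebl] add [umx,wdby] -> 13 lines: phdgg bwoqi lnxwq vydg ezwmy sinm rmr gkf umx wdby owuut qhii chu
Hunk 5: at line 4 remove [ezwmy,sinm] add [ttwl,fquq,ypapc] -> 14 lines: phdgg bwoqi lnxwq vydg ttwl fquq ypapc rmr gkf umx wdby owuut qhii chu
Hunk 6: at line 9 remove [umx,wdby] add [iso,qike] -> 14 lines: phdgg bwoqi lnxwq vydg ttwl fquq ypapc rmr gkf iso qike owuut qhii chu
Final line count: 14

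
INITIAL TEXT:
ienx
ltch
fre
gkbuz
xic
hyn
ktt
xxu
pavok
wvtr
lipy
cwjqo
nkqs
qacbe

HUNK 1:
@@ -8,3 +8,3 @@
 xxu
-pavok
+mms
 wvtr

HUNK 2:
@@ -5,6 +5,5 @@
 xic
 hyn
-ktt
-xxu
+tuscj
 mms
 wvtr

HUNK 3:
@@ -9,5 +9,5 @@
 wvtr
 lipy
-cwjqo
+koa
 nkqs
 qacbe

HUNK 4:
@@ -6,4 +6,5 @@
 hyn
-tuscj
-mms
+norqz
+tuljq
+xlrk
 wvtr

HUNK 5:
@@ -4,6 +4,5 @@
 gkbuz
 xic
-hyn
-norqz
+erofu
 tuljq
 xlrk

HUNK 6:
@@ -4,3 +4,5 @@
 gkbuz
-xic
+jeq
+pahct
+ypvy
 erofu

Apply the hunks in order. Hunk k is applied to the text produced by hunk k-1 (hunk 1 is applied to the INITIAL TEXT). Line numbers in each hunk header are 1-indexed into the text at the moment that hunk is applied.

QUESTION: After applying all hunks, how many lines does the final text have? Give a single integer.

Answer: 15

Derivation:
Hunk 1: at line 8 remove [pavok] add [mms] -> 14 lines: ienx ltch fre gkbuz xic hyn ktt xxu mms wvtr lipy cwjqo nkqs qacbe
Hunk 2: at line 5 remove [ktt,xxu] add [tuscj] -> 13 lines: ienx ltch fre gkbuz xic hyn tuscj mms wvtr lipy cwjqo nkqs qacbe
Hunk 3: at line 9 remove [cwjqo] add [koa] -> 13 lines: ienx ltch fre gkbuz xic hyn tuscj mms wvtr lipy koa nkqs qacbe
Hunk 4: at line 6 remove [tuscj,mms] add [norqz,tuljq,xlrk] -> 14 lines: ienx ltch fre gkbuz xic hyn norqz tuljq xlrk wvtr lipy koa nkqs qacbe
Hunk 5: at line 4 remove [hyn,norqz] add [erofu] -> 13 lines: ienx ltch fre gkbuz xic erofu tuljq xlrk wvtr lipy koa nkqs qacbe
Hunk 6: at line 4 remove [xic] add [jeq,pahct,ypvy] -> 15 lines: ienx ltch fre gkbuz jeq pahct ypvy erofu tuljq xlrk wvtr lipy koa nkqs qacbe
Final line count: 15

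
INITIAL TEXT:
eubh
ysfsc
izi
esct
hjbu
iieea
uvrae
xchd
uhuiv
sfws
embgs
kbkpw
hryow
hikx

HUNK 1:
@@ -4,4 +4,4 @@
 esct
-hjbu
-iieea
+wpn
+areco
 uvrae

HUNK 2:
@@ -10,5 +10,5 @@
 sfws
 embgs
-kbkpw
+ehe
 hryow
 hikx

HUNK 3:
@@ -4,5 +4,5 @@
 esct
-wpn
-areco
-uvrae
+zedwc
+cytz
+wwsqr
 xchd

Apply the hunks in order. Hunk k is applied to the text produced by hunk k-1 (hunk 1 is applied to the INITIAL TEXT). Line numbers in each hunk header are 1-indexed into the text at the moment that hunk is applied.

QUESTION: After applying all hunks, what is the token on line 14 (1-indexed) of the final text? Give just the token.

Answer: hikx

Derivation:
Hunk 1: at line 4 remove [hjbu,iieea] add [wpn,areco] -> 14 lines: eubh ysfsc izi esct wpn areco uvrae xchd uhuiv sfws embgs kbkpw hryow hikx
Hunk 2: at line 10 remove [kbkpw] add [ehe] -> 14 lines: eubh ysfsc izi esct wpn areco uvrae xchd uhuiv sfws embgs ehe hryow hikx
Hunk 3: at line 4 remove [wpn,areco,uvrae] add [zedwc,cytz,wwsqr] -> 14 lines: eubh ysfsc izi esct zedwc cytz wwsqr xchd uhuiv sfws embgs ehe hryow hikx
Final line 14: hikx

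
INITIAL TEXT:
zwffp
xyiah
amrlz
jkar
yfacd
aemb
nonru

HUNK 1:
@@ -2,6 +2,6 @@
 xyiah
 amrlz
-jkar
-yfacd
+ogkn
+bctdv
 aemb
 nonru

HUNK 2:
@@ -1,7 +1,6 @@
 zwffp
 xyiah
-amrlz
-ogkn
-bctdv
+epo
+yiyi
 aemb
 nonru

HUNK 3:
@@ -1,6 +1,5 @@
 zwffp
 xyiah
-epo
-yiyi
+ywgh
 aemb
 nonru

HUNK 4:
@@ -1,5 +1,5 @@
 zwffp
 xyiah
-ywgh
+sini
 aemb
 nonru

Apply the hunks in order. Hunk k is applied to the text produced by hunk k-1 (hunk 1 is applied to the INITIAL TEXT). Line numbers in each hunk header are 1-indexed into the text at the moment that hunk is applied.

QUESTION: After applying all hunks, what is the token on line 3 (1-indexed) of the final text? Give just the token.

Hunk 1: at line 2 remove [jkar,yfacd] add [ogkn,bctdv] -> 7 lines: zwffp xyiah amrlz ogkn bctdv aemb nonru
Hunk 2: at line 1 remove [amrlz,ogkn,bctdv] add [epo,yiyi] -> 6 lines: zwffp xyiah epo yiyi aemb nonru
Hunk 3: at line 1 remove [epo,yiyi] add [ywgh] -> 5 lines: zwffp xyiah ywgh aemb nonru
Hunk 4: at line 1 remove [ywgh] add [sini] -> 5 lines: zwffp xyiah sini aemb nonru
Final line 3: sini

Answer: sini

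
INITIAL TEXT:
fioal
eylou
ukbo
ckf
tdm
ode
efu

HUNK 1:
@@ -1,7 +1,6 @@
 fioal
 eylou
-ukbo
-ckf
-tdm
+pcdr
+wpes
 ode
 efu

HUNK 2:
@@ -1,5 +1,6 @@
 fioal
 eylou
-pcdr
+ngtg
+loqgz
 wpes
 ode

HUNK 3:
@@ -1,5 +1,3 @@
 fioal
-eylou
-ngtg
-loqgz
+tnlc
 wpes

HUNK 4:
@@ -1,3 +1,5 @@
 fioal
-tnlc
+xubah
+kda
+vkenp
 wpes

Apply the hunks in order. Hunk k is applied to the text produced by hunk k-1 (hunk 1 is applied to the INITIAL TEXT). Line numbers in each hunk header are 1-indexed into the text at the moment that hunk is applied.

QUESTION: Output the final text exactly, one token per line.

Answer: fioal
xubah
kda
vkenp
wpes
ode
efu

Derivation:
Hunk 1: at line 1 remove [ukbo,ckf,tdm] add [pcdr,wpes] -> 6 lines: fioal eylou pcdr wpes ode efu
Hunk 2: at line 1 remove [pcdr] add [ngtg,loqgz] -> 7 lines: fioal eylou ngtg loqgz wpes ode efu
Hunk 3: at line 1 remove [eylou,ngtg,loqgz] add [tnlc] -> 5 lines: fioal tnlc wpes ode efu
Hunk 4: at line 1 remove [tnlc] add [xubah,kda,vkenp] -> 7 lines: fioal xubah kda vkenp wpes ode efu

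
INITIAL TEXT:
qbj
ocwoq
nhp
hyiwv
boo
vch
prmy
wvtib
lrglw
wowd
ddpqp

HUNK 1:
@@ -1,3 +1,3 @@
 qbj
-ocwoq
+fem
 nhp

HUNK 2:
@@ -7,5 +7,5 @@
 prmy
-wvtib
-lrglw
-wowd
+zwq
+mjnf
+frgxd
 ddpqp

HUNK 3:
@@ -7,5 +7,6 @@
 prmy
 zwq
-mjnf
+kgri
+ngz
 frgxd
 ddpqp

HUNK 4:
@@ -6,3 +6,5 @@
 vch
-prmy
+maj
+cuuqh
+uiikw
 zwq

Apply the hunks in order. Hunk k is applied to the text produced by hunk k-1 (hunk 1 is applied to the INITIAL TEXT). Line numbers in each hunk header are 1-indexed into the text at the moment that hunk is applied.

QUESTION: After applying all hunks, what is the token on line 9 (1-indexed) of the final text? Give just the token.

Answer: uiikw

Derivation:
Hunk 1: at line 1 remove [ocwoq] add [fem] -> 11 lines: qbj fem nhp hyiwv boo vch prmy wvtib lrglw wowd ddpqp
Hunk 2: at line 7 remove [wvtib,lrglw,wowd] add [zwq,mjnf,frgxd] -> 11 lines: qbj fem nhp hyiwv boo vch prmy zwq mjnf frgxd ddpqp
Hunk 3: at line 7 remove [mjnf] add [kgri,ngz] -> 12 lines: qbj fem nhp hyiwv boo vch prmy zwq kgri ngz frgxd ddpqp
Hunk 4: at line 6 remove [prmy] add [maj,cuuqh,uiikw] -> 14 lines: qbj fem nhp hyiwv boo vch maj cuuqh uiikw zwq kgri ngz frgxd ddpqp
Final line 9: uiikw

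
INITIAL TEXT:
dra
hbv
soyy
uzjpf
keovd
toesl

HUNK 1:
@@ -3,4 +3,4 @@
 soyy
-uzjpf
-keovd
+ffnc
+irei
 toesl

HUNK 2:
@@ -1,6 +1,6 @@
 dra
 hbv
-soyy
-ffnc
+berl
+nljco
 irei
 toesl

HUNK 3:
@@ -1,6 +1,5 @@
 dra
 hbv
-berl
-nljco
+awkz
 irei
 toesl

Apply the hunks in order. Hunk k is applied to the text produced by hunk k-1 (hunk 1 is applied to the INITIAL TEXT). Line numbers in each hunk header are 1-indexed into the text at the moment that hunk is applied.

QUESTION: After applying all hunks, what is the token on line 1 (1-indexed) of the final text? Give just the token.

Answer: dra

Derivation:
Hunk 1: at line 3 remove [uzjpf,keovd] add [ffnc,irei] -> 6 lines: dra hbv soyy ffnc irei toesl
Hunk 2: at line 1 remove [soyy,ffnc] add [berl,nljco] -> 6 lines: dra hbv berl nljco irei toesl
Hunk 3: at line 1 remove [berl,nljco] add [awkz] -> 5 lines: dra hbv awkz irei toesl
Final line 1: dra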